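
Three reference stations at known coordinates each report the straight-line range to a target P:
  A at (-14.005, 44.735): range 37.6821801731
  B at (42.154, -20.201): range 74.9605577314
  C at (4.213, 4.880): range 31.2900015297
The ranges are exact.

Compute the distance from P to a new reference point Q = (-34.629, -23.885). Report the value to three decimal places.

eq1: (x + 14.005)² + (y − 44.735)² = 37.6821801731²
eq2: (x − 42.154)² + (y + 20.201)² = 74.9605577314²
eq3: (x − 4.213)² + (y − 4.880)² = 31.2900015297²
eq3−eq1, eq3−eq2 (x²,y² cancel):
  -36.436·x + 79.710·y = 1714.913974
  75.882·x − 50.162·y = -2496.544672
det = -36.436·-50.162 − 79.710·75.882 = -4220.851588
x = (1714.913974·-50.162 − 79.710·-2496.544672) / -4220.851588 = -26.766177
y = (-36.436·-2496.544672 − 1714.913974·75.882) / -4220.851588 = 9.279407
|P − Q| = √((-26.766177 − -34.629)² + (9.279407 − -23.885)²) = 34.083748

34.084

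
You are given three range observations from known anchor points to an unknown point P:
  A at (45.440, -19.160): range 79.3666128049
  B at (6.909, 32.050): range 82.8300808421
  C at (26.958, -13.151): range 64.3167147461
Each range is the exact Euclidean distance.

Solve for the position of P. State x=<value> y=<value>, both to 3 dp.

x=-30.634 y=-41.783

eq1: (x − 45.440)² + (y + 19.160)² = 79.3666128049²
eq2: (x − 6.909)² + (y − 32.050)² = 82.8300808421²
eq3: (x − 26.958)² + (y + 13.151)² = 64.3167147461²
eq2−eq1, eq2−eq3 (x²,y² cancel):
  77.062·x − 102.420·y = 1918.725483
  40.098·x − 90.402·y = 2548.928281
det = 77.062·-90.402 − -102.420·40.098 = -2859.721764
x = (1918.725483·-90.402 − -102.420·2548.928281) / -2859.721764 = -30.633964
y = (77.062·2548.928281 − 1918.725483·40.098) / -2859.721764 = -41.783246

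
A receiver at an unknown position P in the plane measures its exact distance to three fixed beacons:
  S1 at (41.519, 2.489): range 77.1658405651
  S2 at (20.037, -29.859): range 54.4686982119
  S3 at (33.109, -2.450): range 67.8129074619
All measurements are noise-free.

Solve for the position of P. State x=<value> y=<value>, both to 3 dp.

x=-33.012 y=-17.504

eq1: (x − 41.519)² + (y − 2.489)² = 77.1658405651²
eq2: (x − 20.037)² + (y + 29.859)² = 54.4686982119²
eq3: (x − 33.109)² + (y + 2.450)² = 67.8129074619²
eq3−eq1, eq3−eq2 (x²,y² cancel):
  16.820·x + 9.878·y = -728.162431
  -26.144·x − 54.818·y = 1822.584203
det = 16.820·-54.818 − 9.878·-26.144 = -663.788328
x = (-728.162431·-54.818 − 9.878·1822.584203) / -663.788328 = -33.011911
y = (16.820·1822.584203 − -728.162431·-26.144) / -663.788328 = -17.503754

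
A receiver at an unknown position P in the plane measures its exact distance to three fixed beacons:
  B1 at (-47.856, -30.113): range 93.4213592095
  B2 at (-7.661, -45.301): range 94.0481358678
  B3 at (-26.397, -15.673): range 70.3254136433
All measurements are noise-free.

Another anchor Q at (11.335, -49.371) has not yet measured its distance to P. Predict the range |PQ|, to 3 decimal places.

97.826

eq1: (x + 47.856)² + (y + 30.113)² = 93.4213592095²
eq2: (x + 7.661)² + (y + 45.301)² = 94.0481358678²
eq3: (x + 26.397)² + (y + 15.673)² = 70.3254136433²
eq2−eq1, eq2−eq3 (x²,y² cancel):
  -80.390·x + 30.376·y = 1203.619487
  -37.472·x + 59.256·y = 2730.961072
det = -80.390·59.256 − 30.376·-37.472 = -3625.340368
x = (1203.619487·59.256 − 30.376·2730.961072) / -3625.340368 = 3.209077
y = (-80.390·2730.961072 − 1203.619487·-37.472) / -3625.340368 = 48.116842
|P − Q| = √((3.209077 − 11.335)² + (48.116842 − -49.371)²) = 97.825917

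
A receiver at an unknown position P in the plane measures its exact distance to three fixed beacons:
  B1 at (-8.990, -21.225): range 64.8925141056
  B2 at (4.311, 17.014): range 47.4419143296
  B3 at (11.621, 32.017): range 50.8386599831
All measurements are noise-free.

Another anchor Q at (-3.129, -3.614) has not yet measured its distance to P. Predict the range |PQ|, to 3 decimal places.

eq1: (x + 8.990)² + (y + 21.225)² = 64.8925141056²
eq2: (x − 4.311)² + (y − 17.014)² = 47.4419143296²
eq3: (x − 11.621)² + (y − 32.017)² = 50.8386599831²
eq3−eq1, eq3−eq2 (x²,y² cancel):
  -41.222·x − 106.484·y = -2255.284243
  -14.620·x − 30.006·y = -518.240899
det = -41.222·-30.006 − -106.484·-14.620 = -319.888748
x = (-2255.284243·-30.006 − -106.484·-518.240899) / -319.888748 = -39.037619
y = (-41.222·-518.240899 − -2255.284243·-14.620) / -319.888748 = 36.291771
|P − Q| = √((-39.037619 − -3.129)² + (36.291771 − -3.614)²) = 53.683326

53.683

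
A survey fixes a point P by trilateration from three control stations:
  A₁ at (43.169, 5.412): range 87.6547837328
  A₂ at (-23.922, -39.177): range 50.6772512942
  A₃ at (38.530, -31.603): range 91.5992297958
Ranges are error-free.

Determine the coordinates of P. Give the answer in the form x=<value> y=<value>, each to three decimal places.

eq1: (x − 43.169)² + (y − 5.412)² = 87.6547837328²
eq2: (x + 23.922)² + (y + 39.177)² = 50.6772512942²
eq3: (x − 38.530)² + (y + 31.603)² = 91.5992297958²
eq1−eq3, eq1−eq2 (x²,y² cancel):
  -9.278·x − 74.030·y = -116.599584
  -134.182·x − 89.178·y = 5329.424421
det = -9.278·-89.178 − -74.030·-134.182 = -9106.099976
x = (-116.599584·-89.178 − -74.030·5329.424421) / -9106.099976 = -44.468588
y = (-9.278·5329.424421 − -116.599584·-134.182) / -9106.099976 = 7.148172

x=-44.469 y=7.148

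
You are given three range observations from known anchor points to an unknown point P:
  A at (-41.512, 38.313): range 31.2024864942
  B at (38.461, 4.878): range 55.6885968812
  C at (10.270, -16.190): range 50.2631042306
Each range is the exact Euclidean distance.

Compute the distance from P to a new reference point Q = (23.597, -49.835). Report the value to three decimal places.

86.391

eq1: (x + 41.512)² + (y − 38.313)² = 31.2024864942²
eq2: (x − 38.461)² + (y − 4.878)² = 55.6885968812²
eq3: (x − 10.270)² + (y + 16.190)² = 50.2631042306²
eq1−eq2, eq1−eq3 (x²,y² cancel):
  159.946·x − 66.870·y = -3815.713367
  103.564·x − 109.006·y = -4376.327596
det = 159.946·-109.006 − -66.870·103.564 = -10509.748996
x = (-3815.713367·-109.006 − -66.870·-4376.327596) / -10509.748996 = -11.731072
y = (159.946·-4376.327596 − -3815.713367·103.564) / -10509.748996 = 29.002173
|P − Q| = √((-11.731072 − 23.597)² + (29.002173 − -49.835)²) = 86.390812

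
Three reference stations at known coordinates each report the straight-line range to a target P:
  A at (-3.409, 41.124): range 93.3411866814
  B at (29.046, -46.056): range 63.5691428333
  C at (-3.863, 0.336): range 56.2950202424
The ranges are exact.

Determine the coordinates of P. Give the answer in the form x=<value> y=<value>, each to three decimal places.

eq1: (x + 3.409)² + (y − 41.124)² = 93.3411866814²
eq2: (x − 29.046)² + (y + 46.056)² = 63.5691428333²
eq3: (x + 3.863)² + (y − 0.336)² = 56.2950202424²
eq1−eq2, eq1−eq3 (x²,y² cancel):
  64.910·x − 174.360·y = 5933.561806
  -0.908·x − 81.576·y = 3855.678835
det = 64.910·-81.576 − -174.360·-0.908 = -5453.417040
x = (5933.561806·-81.576 − -174.360·3855.678835) / -5453.417040 = -34.517794
y = (64.910·3855.678835 − 5933.561806·-0.908) / -5453.417040 = -46.880659

x=-34.518 y=-46.881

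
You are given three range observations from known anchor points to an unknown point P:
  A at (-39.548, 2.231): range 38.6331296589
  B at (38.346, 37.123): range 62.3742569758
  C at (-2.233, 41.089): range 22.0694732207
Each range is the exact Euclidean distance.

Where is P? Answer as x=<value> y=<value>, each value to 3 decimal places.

eq1: (x + 39.548)² + (y − 2.231)² = 38.6331296589²
eq2: (x − 38.346)² + (y − 37.123)² = 62.3742569758²
eq3: (x + 2.233)² + (y − 41.089)² = 22.0694732207²
eq3−eq2, eq3−eq1 (x²,y² cancel):
  81.158·x − 7.932·y = -2248.245650
  -74.630·x − 77.716·y = -1129.727604
det = 81.158·-77.716 − -7.932·-74.630 = -6899.240288
x = (-2248.245650·-77.716 − -7.932·-1129.727604) / -6899.240288 = -24.026364
y = (81.158·-1129.727604 − -2248.245650·-74.630) / -6899.240288 = 37.608924

x=-24.026 y=37.609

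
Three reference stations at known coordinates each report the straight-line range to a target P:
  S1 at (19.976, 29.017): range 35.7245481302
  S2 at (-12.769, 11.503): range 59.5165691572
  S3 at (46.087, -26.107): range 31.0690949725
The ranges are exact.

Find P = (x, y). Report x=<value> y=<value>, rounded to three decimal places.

x=46.387 y=4.961

eq1: (x − 19.976)² + (y − 29.017)² = 35.7245481302²
eq2: (x + 12.769)² + (y − 11.503)² = 59.5165691572²
eq3: (x − 46.087)² + (y + 26.107)² = 31.0690949725²
eq3−eq2, eq3−eq1 (x²,y² cancel):
  -117.712·x + 75.220·y = -5087.153990
  -52.222·x + 110.248·y = -1875.514830
det = -117.712·110.248 − 75.220·-52.222 = -9049.373736
x = (-5087.153990·110.248 − 75.220·-1875.514830) / -9049.373736 = 46.386893
y = (-117.712·-1875.514830 − -5087.153990·-52.222) / -9049.373736 = 4.960648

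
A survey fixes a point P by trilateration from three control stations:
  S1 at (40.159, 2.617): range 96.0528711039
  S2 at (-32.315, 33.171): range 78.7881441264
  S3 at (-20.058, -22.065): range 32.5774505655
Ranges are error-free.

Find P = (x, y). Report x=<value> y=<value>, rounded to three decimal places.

eq1: (x − 40.159)² + (y − 2.617)² = 96.0528711039²
eq2: (x + 32.315)² + (y − 33.171)² = 78.7881441264²
eq3: (x + 20.058)² + (y + 22.065)² = 32.5774505655²
eq3−eq1, eq3−eq2 (x²,y² cancel):
  120.434·x + 49.364·y = -7434.457381
  -24.514·x + 110.472·y = -3890.894493
det = 120.434·110.472 − 49.364·-24.514 = 14514.693944
x = (-7434.457381·110.472 − 49.364·-3890.894493) / 14514.693944 = -43.351190
y = (120.434·-3890.894493 − -7434.457381·-24.514) / 14514.693944 = -44.840372

x=-43.351 y=-44.840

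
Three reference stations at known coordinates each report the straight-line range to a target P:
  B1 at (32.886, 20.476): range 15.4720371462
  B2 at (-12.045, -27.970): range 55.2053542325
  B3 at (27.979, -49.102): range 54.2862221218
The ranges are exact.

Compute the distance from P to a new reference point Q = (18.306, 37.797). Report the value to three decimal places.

eq1: (x − 32.886)² + (y − 20.476)² = 15.4720371462²
eq2: (x + 12.045)² + (y + 27.970)² = 55.2053542325²
eq3: (x − 27.979)² + (y + 49.102)² = 54.2862221218²
eq3−eq1, eq3−eq2 (x²,y² cancel):
  9.814·x + 139.156·y = 1014.534706
  -80.048·x + 42.264·y = -2367.065144
det = 9.814·42.264 − 139.156·-80.048 = 11553.938384
x = (1014.534706·42.264 − 139.156·-2367.065144) / 11553.938384 = 32.220149
y = (9.814·-2367.065144 − 1014.534706·-80.048) / 11553.938384 = 5.018297
|P − Q| = √((32.220149 − 18.306)² + (5.018297 − 37.797)²) = 35.609646

35.610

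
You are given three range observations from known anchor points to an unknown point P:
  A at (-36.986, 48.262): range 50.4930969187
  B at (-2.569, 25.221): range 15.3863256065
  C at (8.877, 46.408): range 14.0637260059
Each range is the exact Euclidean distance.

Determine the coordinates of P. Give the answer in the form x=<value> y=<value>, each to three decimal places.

eq1: (x + 36.986)² + (y − 48.262)² = 50.4930969187²
eq2: (x + 2.569)² + (y − 25.221)² = 15.3863256065²
eq3: (x − 8.877)² + (y − 46.408)² = 14.0637260059²
eq1−eq3, eq1−eq2 (x²,y² cancel):
  91.726·x − 3.708·y = 887.083200
  68.834·x − 46.082·y = -741.672417
det = 91.726·-46.082 − -3.708·68.834 = -3971.681060
x = (887.083200·-46.082 − -3.708·-741.672417) / -3971.681060 = 10.984943
y = (91.726·-741.672417 − 887.083200·68.834) / -3971.681060 = 32.503146

x=10.985 y=32.503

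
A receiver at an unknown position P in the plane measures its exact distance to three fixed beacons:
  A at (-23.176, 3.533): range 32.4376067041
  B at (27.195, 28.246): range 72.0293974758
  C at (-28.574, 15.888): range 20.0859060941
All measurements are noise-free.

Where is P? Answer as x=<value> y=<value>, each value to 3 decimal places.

eq1: (x + 23.176)² + (y − 3.533)² = 32.4376067041²
eq2: (x − 27.195)² + (y − 28.246)² = 72.0293974758²
eq3: (x + 28.574)² + (y − 15.888)² = 20.0859060941²
eq1−eq3, eq1−eq2 (x²,y² cancel):
  -10.796·x + 24.710·y = 1168.047660
  100.742·x + 49.426·y = -3148.240296
det = -10.796·49.426 − 24.710·100.742 = -3022.937916
x = (1168.047660·49.426 − 24.710·-3148.240296) / -3022.937916 = -44.832195
y = (-10.796·-3148.240296 − 1168.047660·100.742) / -3022.937916 = 27.682691

x=-44.832 y=27.683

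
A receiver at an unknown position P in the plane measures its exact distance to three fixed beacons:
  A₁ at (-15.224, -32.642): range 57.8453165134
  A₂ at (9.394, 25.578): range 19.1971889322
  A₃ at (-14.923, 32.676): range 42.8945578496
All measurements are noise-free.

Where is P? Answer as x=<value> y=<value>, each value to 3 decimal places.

eq1: (x + 15.224)² + (y + 32.642)² = 57.8453165134²
eq2: (x − 9.394)² + (y − 25.578)² = 19.1971889322²
eq3: (x + 14.923)² + (y − 32.676)² = 42.8945578496²
eq2−eq1, eq2−eq3 (x²,y² cancel):
  -49.236·x − 116.440·y = -2422.759560
  -48.634·x + 14.196·y = -923.475445
det = -49.236·14.196 − -116.440·-48.634 = -6361.897216
x = (-2422.759560·14.196 − -116.440·-923.475445) / -6361.897216 = 22.308279
y = (-49.236·-923.475445 − -2422.759560·-48.634) / -6361.897216 = 11.374005

x=22.308 y=11.374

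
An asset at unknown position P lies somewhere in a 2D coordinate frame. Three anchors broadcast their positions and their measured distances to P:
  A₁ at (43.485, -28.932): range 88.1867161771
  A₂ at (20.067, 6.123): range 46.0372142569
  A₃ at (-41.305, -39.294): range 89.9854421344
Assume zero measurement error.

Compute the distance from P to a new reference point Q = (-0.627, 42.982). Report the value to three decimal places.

5.946

eq1: (x − 43.485)² + (y + 28.932)² = 88.1867161771²
eq2: (x − 20.067)² + (y − 6.123)² = 46.0372142569²
eq3: (x + 41.305)² + (y + 39.294)² = 89.9854421344²
eq1−eq3, eq1−eq2 (x²,y² cancel):
  -169.580·x − 20.724·y = 201.632726
  -46.836·x + 70.110·y = 3369.641583
det = -169.580·70.110 − -20.724·-46.836 = -12859.883064
x = (201.632726·70.110 − -20.724·3369.641583) / -12859.883064 = -6.529525
y = (-169.580·3369.641583 − 201.632726·-46.836) / -12859.883064 = 43.700253
|P − Q| = √((-6.529525 − -0.627)² + (43.700253 − 42.982)²) = 5.946065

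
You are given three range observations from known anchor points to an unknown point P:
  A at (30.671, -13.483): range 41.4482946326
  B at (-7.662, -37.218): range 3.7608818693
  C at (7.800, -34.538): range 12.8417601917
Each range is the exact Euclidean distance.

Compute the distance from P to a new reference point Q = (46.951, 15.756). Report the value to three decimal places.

eq1: (x − 30.671)² + (y + 13.483)² = 41.4482946326²
eq2: (x + 7.662)² + (y + 37.218)² = 3.7608818693²
eq3: (x − 7.800)² + (y + 34.538)² = 12.8417601917²
eq3−eq1, eq3−eq2 (x²,y² cancel):
  45.742·x + 42.110·y = -1684.262237
  -30.924·x − 5.360·y = 340.938896
det = 45.742·-5.360 − 42.110·-30.924 = 1057.032520
x = (-1684.262237·-5.360 − 42.110·340.938896) / 1057.032520 = -5.041748
y = (45.742·340.938896 − -1684.262237·-30.924) / 1057.032520 = -34.520129
|P − Q| = √((-5.041748 − 46.951)² + (-34.520129 − 15.756)²) = 72.325202

72.325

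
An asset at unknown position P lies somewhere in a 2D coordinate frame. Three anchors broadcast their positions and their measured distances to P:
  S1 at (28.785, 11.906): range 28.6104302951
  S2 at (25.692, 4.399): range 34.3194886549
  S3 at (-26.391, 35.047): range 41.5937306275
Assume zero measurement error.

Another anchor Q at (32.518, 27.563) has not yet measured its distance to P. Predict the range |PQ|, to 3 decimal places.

eq1: (x − 28.785)² + (y − 11.906)² = 28.6104302951²
eq2: (x − 25.692)² + (y − 4.399)² = 34.3194886549²
eq3: (x + 26.391)² + (y − 35.047)² = 41.5937306275²
eq1−eq2, eq1−eq3 (x²,y² cancel):
  -6.186·x − 15.014·y = -650.169576
  -110.352·x + 46.282·y = 42.966323
det = -6.186·46.282 − -15.014·-110.352 = -1943.125380
x = (-650.169576·46.282 − -15.014·42.966323) / -1943.125380 = 15.153964
y = (-6.186·42.966323 − -650.169576·-110.352) / -1943.125380 = 37.060554
|P − Q| = √((15.153964 − 32.518)² + (37.060554 − 27.563)²) = 19.791748

19.792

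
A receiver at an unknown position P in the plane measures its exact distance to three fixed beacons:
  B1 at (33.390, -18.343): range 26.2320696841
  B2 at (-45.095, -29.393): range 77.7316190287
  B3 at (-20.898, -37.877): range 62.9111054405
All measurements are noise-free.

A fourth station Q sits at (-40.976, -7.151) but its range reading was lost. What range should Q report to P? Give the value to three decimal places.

66.354

eq1: (x − 33.390)² + (y + 18.343)² = 26.2320696841²
eq2: (x + 45.095)² + (y + 29.393)² = 77.7316190287²
eq3: (x + 20.898)² + (y + 37.877)² = 62.9111054405²
eq3−eq2, eq3−eq1 (x²,y² cancel):
  -48.394·x + 16.968·y = -1058.283468
  108.576·x + 39.068·y = 2849.649924
det = -48.394·39.068 − 16.968·108.576 = -3732.974360
x = (-1058.283468·39.068 − 16.968·2849.649924) / -3732.974360 = 24.028528
y = (-48.394·2849.649924 − -1058.283468·108.576) / -3732.974360 = 6.161782
|P − Q| = √((24.028528 − -40.976)² + (6.161782 − -7.151)²) = 66.353740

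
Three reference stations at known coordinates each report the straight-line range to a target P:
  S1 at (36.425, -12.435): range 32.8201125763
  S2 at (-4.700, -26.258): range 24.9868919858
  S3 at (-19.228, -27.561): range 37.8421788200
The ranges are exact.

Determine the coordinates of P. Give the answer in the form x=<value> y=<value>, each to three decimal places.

x=16.901 y=-38.817

eq1: (x − 36.425)² + (y + 12.435)² = 32.8201125763²
eq2: (x + 4.700)² + (y + 26.258)² = 24.9868919858²
eq3: (x + 19.228)² + (y + 27.561)² = 37.8421788200²
eq2−eq3, eq2−eq1 (x²,y² cancel):
  -29.056·x − 2.606·y = -389.933586
  82.250·x + 27.646·y = 317.022268
det = -29.056·27.646 − -2.606·82.250 = -588.938676
x = (-389.933586·27.646 − -2.606·317.022268) / -588.938676 = 16.901495
y = (-29.056·317.022268 − -389.933586·82.250) / -588.938676 = -38.816670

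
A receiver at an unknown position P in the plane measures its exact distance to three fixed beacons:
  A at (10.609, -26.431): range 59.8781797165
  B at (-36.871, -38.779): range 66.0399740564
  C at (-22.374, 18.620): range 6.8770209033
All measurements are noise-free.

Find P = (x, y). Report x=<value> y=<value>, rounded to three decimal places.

x=-19.957 y=25.058

eq1: (x − 10.609)² + (y + 26.431)² = 59.8781797165²
eq2: (x + 36.871)² + (y + 38.779)² = 66.0399740564²
eq3: (x + 22.374)² + (y − 18.620)² = 6.8770209033²
eq1−eq2, eq1−eq3 (x²,y² cancel):
  -94.960·x − 24.696·y = 1276.251073
  -65.966·x + 90.102·y = 3574.254624
det = -94.960·90.102 − -24.696·-65.966 = -10185.182256
x = (1276.251073·90.102 − -24.696·3574.254624) / -10185.182256 = -19.956694
y = (-94.960·3574.254624 − 1276.251073·-65.966) / -10185.182256 = 25.058171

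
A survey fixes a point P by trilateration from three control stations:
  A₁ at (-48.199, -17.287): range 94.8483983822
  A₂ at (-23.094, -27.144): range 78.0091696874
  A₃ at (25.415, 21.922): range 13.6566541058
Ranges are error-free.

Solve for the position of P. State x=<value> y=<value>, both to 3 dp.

x=38.954 y=20.136

eq1: (x + 48.199)² + (y + 17.287)² = 94.8483983822²
eq2: (x + 23.094)² + (y + 27.144)² = 78.0091696874²
eq3: (x − 25.415)² + (y − 21.922)² = 13.6566541058²
eq3−eq1, eq3−eq2 (x²,y² cancel):
  -147.228·x − 78.418·y = -7314.226813
  -97.018·x − 98.132·y = -5755.293091
det = -147.228·-98.132 − -78.418·-97.018 = 6839.820572
x = (-7314.226813·-98.132 − -78.418·-5755.293091) / 6839.820572 = 38.954404
y = (-147.228·-5755.293091 − -7314.226813·-97.018) / 6839.820572 = 20.136293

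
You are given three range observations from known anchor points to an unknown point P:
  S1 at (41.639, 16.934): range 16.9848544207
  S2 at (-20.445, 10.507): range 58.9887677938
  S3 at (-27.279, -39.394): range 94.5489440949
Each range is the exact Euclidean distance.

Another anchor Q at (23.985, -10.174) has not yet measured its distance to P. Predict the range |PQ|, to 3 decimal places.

43.714

eq1: (x − 41.639)² + (y − 16.934)² = 16.9848544207²
eq2: (x + 20.445)² + (y − 10.507)² = 58.9887677938²
eq3: (x + 27.279)² + (y + 39.394)² = 94.5489440949²
eq3−eq2, eq3−eq1 (x²,y² cancel):
  13.668·x + 99.802·y = 3692.192101
  137.836·x + 112.656·y = 8375.553150
det = 13.668·112.656 − 99.802·137.836 = -12216.526264
x = (3692.192101·112.656 − 99.802·8375.553150) / -12216.526264 = 34.375513
y = (13.668·8375.553150 − 3692.192101·137.836) / -12216.526264 = 32.287405
|P − Q| = √((34.375513 − 23.985)² + (32.287405 − -10.174)²) = 43.714227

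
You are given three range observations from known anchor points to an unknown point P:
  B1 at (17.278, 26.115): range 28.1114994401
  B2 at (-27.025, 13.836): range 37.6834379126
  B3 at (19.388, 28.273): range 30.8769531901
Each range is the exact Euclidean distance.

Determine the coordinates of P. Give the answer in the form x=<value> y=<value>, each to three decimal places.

x=7.875 y=-0.377

eq1: (x − 17.278)² + (y − 26.115)² = 28.1114994401²
eq2: (x + 27.025)² + (y − 13.836)² = 37.6834379126²
eq3: (x − 19.388)² + (y − 28.273)² = 30.8769531901²
eq1−eq3, eq1−eq2 (x²,y² cancel):
  4.220·x + 4.316·y = 31.604726
  -88.606·x − 24.558·y = -688.522080
det = 4.220·-24.558 − 4.316·-88.606 = 278.788736
x = (31.604726·-24.558 − 4.316·-688.522080) / 278.788736 = 7.875183
y = (4.220·-688.522080 − 31.604726·-88.606) / 278.788736 = -0.377328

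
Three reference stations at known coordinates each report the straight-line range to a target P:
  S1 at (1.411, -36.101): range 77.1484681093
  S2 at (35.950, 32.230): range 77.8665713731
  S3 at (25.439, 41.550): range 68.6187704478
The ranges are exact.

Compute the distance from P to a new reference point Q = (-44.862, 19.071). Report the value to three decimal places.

eq1: (x − 1.411)² + (y + 36.101)² = 77.1484681093²
eq2: (x − 35.950)² + (y − 32.230)² = 77.8665713731²
eq3: (x − 25.439)² + (y − 41.550)² = 68.6187704478²
eq3−eq2, eq3−eq1 (x²,y² cancel):
  21.022·x − 18.640·y = -1397.037101
  -48.056·x − 155.302·y = -2311.622573
det = 21.022·-155.302 − -18.640·-48.056 = -4160.522484
x = (-1397.037101·-155.302 − -18.640·-2311.622573) / -4160.522484 = -41.791388
y = (21.022·-2311.622573 − -1397.037101·-48.056) / -4160.522484 = 27.816445
|P − Q| = √((-41.791388 − -44.862)² + (27.816445 − 19.071)²) = 9.268844

9.269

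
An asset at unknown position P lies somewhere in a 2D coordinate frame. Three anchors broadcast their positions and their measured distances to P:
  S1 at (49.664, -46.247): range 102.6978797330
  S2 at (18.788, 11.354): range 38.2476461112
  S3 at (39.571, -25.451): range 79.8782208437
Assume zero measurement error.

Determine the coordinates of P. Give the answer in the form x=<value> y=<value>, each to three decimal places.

eq1: (x − 49.664)² + (y + 46.247)² = 102.6978797330²
eq2: (x − 18.788)² + (y − 11.354)² = 38.2476461112²
eq3: (x − 39.571)² + (y + 25.451)² = 79.8782208437²
eq1−eq3, eq1−eq2 (x²,y² cancel):
  -20.186·x + 41.592·y = 1774.643874
  -61.752·x + 115.202·y = 4960.576424
det = -20.186·115.202 − 41.592·-61.752 = 242.921612
x = (1774.643874·115.202 − 41.592·4960.576424) / 242.921612 = -7.729947
y = (-20.186·4960.576424 − 1774.643874·-61.752) / 242.921612 = 38.916310

x=-7.730 y=38.916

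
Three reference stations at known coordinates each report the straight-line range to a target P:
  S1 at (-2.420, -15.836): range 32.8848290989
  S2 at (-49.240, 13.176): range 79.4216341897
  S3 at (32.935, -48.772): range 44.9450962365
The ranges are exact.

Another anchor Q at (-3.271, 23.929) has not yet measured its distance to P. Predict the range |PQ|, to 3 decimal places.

42.187

eq1: (x + 2.420)² + (y + 15.836)² = 32.8848290989²
eq2: (x + 49.240)² + (y − 13.176)² = 79.4216341897²
eq3: (x − 32.935)² + (y + 48.772)² = 44.9450962365²
eq2−eq3, eq2−eq1 (x²,y² cancel):
  164.350·x − 123.896·y = 5152.971935
  93.640·x − 58.024·y = 2884.834713
det = 164.350·-58.024 − -123.896·93.640 = 2065.377040
x = (5152.971935·-58.024 − -123.896·2884.834713) / 2065.377040 = 28.287057
y = (164.350·2884.834713 − 5152.971935·93.640) / 2065.377040 = -4.067880
|P − Q| = √((28.287057 − -3.271)² + (-4.067880 − 23.929)²) = 42.186921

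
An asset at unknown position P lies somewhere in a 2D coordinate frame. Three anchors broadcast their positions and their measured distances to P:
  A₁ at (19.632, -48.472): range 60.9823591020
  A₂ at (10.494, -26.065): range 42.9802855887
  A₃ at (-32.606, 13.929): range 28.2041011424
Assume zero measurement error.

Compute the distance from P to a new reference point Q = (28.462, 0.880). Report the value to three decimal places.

61.176

eq1: (x − 19.632)² + (y + 48.472)² = 60.9823591020²
eq2: (x − 10.494)² + (y + 26.065)² = 42.9802855887²
eq3: (x + 32.606)² + (y − 13.929)² = 28.2041011424²
eq2−eq1, eq2−eq3 (x²,y² cancel):
  18.276·x − 44.814·y = 73.898775
  -86.200·x + 79.988·y = 1519.493644
det = 18.276·79.988 − -44.814·-86.200 = -2401.106112
x = (73.898775·79.988 − -44.814·1519.493644) / -2401.106112 = -30.821463
y = (18.276·1519.493644 − 73.898775·-86.200) / -2401.106112 = -14.218589
|P − Q| = √((-30.821463 − 28.462)² + (-14.218589 − 0.880)²) = 61.175946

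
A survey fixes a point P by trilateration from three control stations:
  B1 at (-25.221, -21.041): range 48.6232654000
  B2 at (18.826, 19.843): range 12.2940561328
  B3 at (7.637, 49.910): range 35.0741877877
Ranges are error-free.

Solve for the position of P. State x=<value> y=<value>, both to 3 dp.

eq1: (x + 25.221)² + (y + 21.041)² = 48.6232654000²
eq2: (x − 18.826)² + (y − 19.843)² = 12.2940561328²
eq3: (x − 7.637)² + (y − 49.910)² = 35.0741877877²
eq2−eq1, eq2−eq3 (x²,y² cancel):
  -88.094·x − 81.768·y = -1882.418525
  -22.378·x + 60.134·y = 722.114111
det = -88.094·60.134 − -81.768·-22.378 = -7127.248900
x = (-1882.418525·60.134 − -81.768·722.114111) / -7127.248900 = 7.597816
y = (-88.094·722.114111 − -1882.418525·-22.378) / -7127.248900 = 14.835834

x=7.598 y=14.836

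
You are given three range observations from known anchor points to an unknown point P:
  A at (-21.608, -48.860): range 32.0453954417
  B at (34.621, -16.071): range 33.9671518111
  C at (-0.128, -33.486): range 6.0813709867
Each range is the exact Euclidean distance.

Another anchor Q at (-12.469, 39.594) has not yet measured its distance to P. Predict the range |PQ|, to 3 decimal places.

eq1: (x + 21.608)² + (y + 48.860)² = 32.0453954417²
eq2: (x − 34.621)² + (y + 16.071)² = 33.9671518111²
eq3: (x + 0.128)² + (y + 33.486)² = 6.0813709867²
eq3−eq1, eq3−eq2 (x²,y² cancel):
  -42.960·x − 30.748·y = 742.952388
  69.498·x + 34.830·y = -781.222227
det = -42.960·34.830 − -30.748·69.498 = 640.627704
x = (742.952388·34.830 − -30.748·-781.222227) / 640.627704 = 2.897175
y = (-42.960·-781.222227 − 742.952388·69.498) / 640.627704 = -28.210454
|P − Q| = √((2.897175 − -12.469)² + (-28.210454 − 39.594)²) = 69.523832

69.524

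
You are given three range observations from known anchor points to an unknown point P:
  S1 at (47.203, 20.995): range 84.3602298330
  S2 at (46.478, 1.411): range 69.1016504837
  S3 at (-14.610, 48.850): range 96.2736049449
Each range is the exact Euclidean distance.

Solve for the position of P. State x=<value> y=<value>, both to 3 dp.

x=-3.093 y=-46.732

eq1: (x − 47.203)² + (y − 20.995)² = 84.3602298330²
eq2: (x − 46.478)² + (y − 1.411)² = 69.1016504837²
eq3: (x + 14.610)² + (y − 48.850)² = 96.2736049449²
eq3−eq2, eq3−eq1 (x²,y² cancel):
  122.176·x − 94.878·y = 4055.989715
  123.626·x − 55.710·y = 2221.097266
det = 122.176·-55.710 − -94.878·123.626 = 4922.962668
x = (4055.989715·-55.710 − -94.878·2221.097266) / 4922.962668 = -3.092837
y = (122.176·2221.097266 − 4055.989715·123.626) / 4922.962668 = -46.732226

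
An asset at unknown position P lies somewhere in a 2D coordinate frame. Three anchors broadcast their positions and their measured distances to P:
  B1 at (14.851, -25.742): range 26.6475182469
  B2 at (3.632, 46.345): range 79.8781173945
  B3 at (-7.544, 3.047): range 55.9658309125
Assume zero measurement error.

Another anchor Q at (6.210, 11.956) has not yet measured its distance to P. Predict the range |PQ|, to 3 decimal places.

50.353

eq1: (x − 14.851)² + (y + 25.742)² = 26.6475182469²
eq2: (x − 3.632)² + (y − 46.345)² = 79.8781173945²
eq3: (x + 7.544)² + (y − 3.047)² = 55.9658309125²
eq1−eq3, eq1−eq2 (x²,y² cancel):
  -44.790·x + 57.578·y = -3239.090621
  -22.438·x + 144.174·y = -4392.575726
det = -44.790·144.174 − 57.578·-22.438 = -5165.618296
x = (-3239.090621·144.174 − 57.578·-4392.575726) / -5165.618296 = 41.442653
y = (-44.790·-4392.575726 − -3239.090621·-22.438) / -5165.618296 = -24.017406
|P − Q| = √((41.442653 − 6.210)² + (-24.017406 − 11.956)²) = 50.353011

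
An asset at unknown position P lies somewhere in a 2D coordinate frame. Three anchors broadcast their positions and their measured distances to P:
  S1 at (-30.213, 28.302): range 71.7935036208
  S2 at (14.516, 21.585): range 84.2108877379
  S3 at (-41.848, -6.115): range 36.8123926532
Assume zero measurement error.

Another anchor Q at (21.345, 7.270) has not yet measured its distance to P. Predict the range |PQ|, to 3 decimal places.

eq1: (x + 30.213)² + (y − 28.302)² = 71.7935036208²
eq2: (x − 14.516)² + (y − 21.585)² = 84.2108877379²
eq3: (x + 41.848)² + (y + 6.115)² = 36.8123926532²
eq2−eq3, eq2−eq1 (x²,y² cancel):
  -112.728·x − 55.400·y = 6848.343209
  -89.458·x + 13.434·y = 2974.368543
det = -112.728·13.434 − -55.400·-89.458 = -6470.361152
x = (6848.343209·13.434 − -55.400·2974.368543) / -6470.361152 = -39.685677
y = (-112.728·2974.368543 − 6848.343209·-89.458) / -6470.361152 = -42.863831
|P − Q| = √((-39.685677 − 21.345)² + (-42.863831 − 7.270)²) = 78.981925

78.982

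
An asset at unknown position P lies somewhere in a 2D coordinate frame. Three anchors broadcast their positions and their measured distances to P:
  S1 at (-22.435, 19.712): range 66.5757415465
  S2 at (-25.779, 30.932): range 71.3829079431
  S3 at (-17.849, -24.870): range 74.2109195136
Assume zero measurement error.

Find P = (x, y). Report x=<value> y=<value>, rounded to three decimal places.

x=44.042 y=16.079

eq1: (x + 22.435)² + (y − 19.712)² = 66.5757415465²
eq2: (x + 25.779)² + (y − 30.932)² = 71.3829079431²
eq3: (x + 17.849)² + (y + 24.870)² = 74.2109195136²
eq2−eq3, eq2−eq1 (x²,y² cancel):
  15.860·x − 111.604·y = -1095.982793
  6.688·x − 22.440·y = -66.263112
det = 15.860·-22.440 − -111.604·6.688 = 390.509152
x = (-1095.982793·-22.440 − -111.604·-66.263112) / 390.509152 = 44.041543
y = (15.860·-66.263112 − -1095.982793·6.688) / 390.509152 = 16.079008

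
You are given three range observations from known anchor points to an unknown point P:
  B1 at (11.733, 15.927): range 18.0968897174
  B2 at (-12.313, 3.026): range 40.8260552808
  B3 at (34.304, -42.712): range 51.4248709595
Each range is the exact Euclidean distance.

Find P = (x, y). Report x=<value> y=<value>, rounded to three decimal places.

x=28.165 y=8.345

eq1: (x − 11.733)² + (y − 15.927)² = 18.0968897174²
eq2: (x + 12.313)² + (y − 3.026)² = 40.8260552808²
eq3: (x − 34.304)² + (y + 42.712)² = 51.4248709595²
eq1−eq2, eq1−eq3 (x²,y² cancel):
  -48.092·x − 25.802·y = -1569.835345
  45.142·x − 117.278·y = 292.726806
det = -48.092·-117.278 − -25.802·45.142 = 6804.887460
x = (-1569.835345·-117.278 − -25.802·292.726806) / 6804.887460 = 28.165063
y = (-48.092·292.726806 − -1569.835345·45.142) / 6804.887460 = 8.345133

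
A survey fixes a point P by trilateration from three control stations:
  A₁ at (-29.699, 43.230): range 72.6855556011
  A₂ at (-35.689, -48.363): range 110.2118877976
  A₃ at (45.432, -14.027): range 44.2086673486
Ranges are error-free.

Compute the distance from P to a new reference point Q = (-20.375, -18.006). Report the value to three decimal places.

eq1: (x + 29.699)² + (y − 43.230)² = 72.6855556011²
eq2: (x + 35.689)² + (y + 48.363)² = 110.2118877976²
eq3: (x − 45.432)² + (y + 14.027)² = 44.2086673486²
eq1−eq2, eq1−eq3 (x²,y² cancel):
  -11.980·x − 183.186·y = -6001.649230
  150.262·x − 114.514·y = 2838.743576
det = -11.980·-114.514 − -183.186·150.262 = 28897.772452
x = (-6001.649230·-114.514 − -183.186·2838.743576) / 28897.772452 = 41.777993
y = (-11.980·2838.743576 − -6001.649230·150.262) / 28897.772452 = 30.030400
|P − Q| = √((41.777993 − -20.375)² + (30.030400 − -18.006)²) = 78.552468

78.552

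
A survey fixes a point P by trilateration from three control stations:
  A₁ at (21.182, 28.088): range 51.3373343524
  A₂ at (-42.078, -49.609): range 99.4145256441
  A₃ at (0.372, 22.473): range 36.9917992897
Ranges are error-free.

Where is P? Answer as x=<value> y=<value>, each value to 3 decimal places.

eq1: (x − 21.182)² + (y − 28.088)² = 51.3373343524²
eq2: (x + 42.078)² + (y + 49.609)² = 99.4145256441²
eq3: (x − 0.372)² + (y − 22.473)² = 36.9917992897²
eq1−eq2, eq1−eq3 (x²,y² cancel):
  -126.520·x − 155.394·y = -4253.727914
  -41.620·x − 11.230·y = 534.689929
det = -126.520·-11.230 − -155.394·-41.620 = -5046.678680
x = (-4253.727914·-11.230 − -155.394·534.689929) / -5046.678680 = -25.929325
y = (-126.520·534.689929 − -4253.727914·-41.620) / -5046.678680 = 48.485180

x=-25.929 y=48.485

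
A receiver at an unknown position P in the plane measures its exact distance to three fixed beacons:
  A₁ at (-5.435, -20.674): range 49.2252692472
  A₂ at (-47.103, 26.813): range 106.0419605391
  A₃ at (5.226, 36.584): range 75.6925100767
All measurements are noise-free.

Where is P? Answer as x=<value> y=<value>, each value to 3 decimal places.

eq1: (x + 5.435)² + (y + 20.674)² = 49.2252692472²
eq2: (x + 47.103)² + (y − 26.813)² = 106.0419605391²
eq3: (x − 5.226)² + (y − 36.584)² = 75.6925100767²
eq2−eq1, eq2−eq3 (x²,y² cancel):
  83.336·x − 94.974·y = 6341.094186
  104.658·x + 19.542·y = 3943.611867
det = 83.336·19.542 − -94.974·104.658 = 11568.341004
x = (6341.094186·19.542 − -94.974·3943.611867) / 11568.341004 = 43.088136
y = (83.336·3943.611867 − 6341.094186·104.658) / 11568.341004 = -28.958465

x=43.088 y=-28.958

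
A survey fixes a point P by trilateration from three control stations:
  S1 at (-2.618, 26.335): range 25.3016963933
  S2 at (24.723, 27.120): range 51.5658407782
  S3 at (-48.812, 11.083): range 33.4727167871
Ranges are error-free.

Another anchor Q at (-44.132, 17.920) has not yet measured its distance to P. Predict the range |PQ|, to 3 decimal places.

25.302

eq1: (x + 2.618)² + (y − 26.335)² = 25.3016963933²
eq2: (x − 24.723)² + (y − 27.120)² = 51.5658407782²
eq3: (x + 48.812)² + (y − 11.083)² = 33.4727167871²
eq2−eq1, eq2−eq3 (x²,y² cancel):
  -54.682·x − 1.570·y = 1372.525115
  -147.070·x − 32.074·y = 2697.336270
det = -54.682·-32.074 − -1.570·-147.070 = 1522.970568
x = (1372.525115·-32.074 − -1.570·2697.336270) / 1522.970568 = -26.124965
y = (-54.682·2697.336270 − 1372.525115·-147.070) / 1522.970568 = 35.694404
|P − Q| = √((-26.124965 − -44.132)² + (35.694404 − 17.920)²) = 25.301833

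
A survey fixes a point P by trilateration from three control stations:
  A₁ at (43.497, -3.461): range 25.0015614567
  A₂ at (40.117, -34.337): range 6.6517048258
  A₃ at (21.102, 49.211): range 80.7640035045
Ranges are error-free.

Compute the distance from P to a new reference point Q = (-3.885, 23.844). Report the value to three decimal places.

70.400

eq1: (x − 43.497)² + (y + 3.461)² = 25.0015614567²
eq2: (x − 40.117)² + (y + 34.337)² = 6.6517048258²
eq3: (x − 21.102)² + (y − 49.211)² = 80.7640035045²
eq3−eq1, eq3−eq2 (x²,y² cancel):
  44.790·x − 105.344·y = 4934.696792
  38.030·x − 167.096·y = 6399.965418
det = 44.790·-167.096 − -105.344·38.030 = -3477.997520
x = (4934.696792·-167.096 − -105.344·6399.965418) / -3477.997520 = 43.234688
y = (44.790·6399.965418 − 4934.696792·38.030) / -3477.997520 = -28.461185
|P − Q| = √((43.234688 − -3.885)² + (-28.461185 − 23.844)²) = 70.399556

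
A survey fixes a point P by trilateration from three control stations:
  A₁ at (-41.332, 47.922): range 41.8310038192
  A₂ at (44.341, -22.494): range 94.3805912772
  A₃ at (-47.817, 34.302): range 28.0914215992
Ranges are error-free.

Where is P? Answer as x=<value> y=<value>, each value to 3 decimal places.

x=-45.539 y=6.303

eq1: (x + 41.332)² + (y − 47.922)² = 41.8310038192²
eq2: (x − 44.341)² + (y + 22.494)² = 94.3805912772²
eq3: (x + 47.817)² + (y − 34.302)² = 28.0914215992²
eq3−eq2, eq3−eq1 (x²,y² cancel):
  184.316·x − 113.592·y = -9109.556418
  12.970·x + 27.240·y = -418.945298
det = 184.316·27.240 − -113.592·12.970 = 6494.056080
x = (-9109.556418·27.240 − -113.592·-418.945298) / 6494.056080 = -45.539051
y = (184.316·-418.945298 − -9109.556418·12.970) / 6494.056080 = 6.303091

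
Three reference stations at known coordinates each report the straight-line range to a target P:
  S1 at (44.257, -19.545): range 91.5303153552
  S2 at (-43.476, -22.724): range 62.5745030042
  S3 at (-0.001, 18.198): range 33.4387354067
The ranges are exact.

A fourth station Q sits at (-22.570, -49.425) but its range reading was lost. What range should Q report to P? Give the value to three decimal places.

87.236

eq1: (x − 44.257)² + (y + 19.545)² = 91.5303153552²
eq2: (x + 43.476)² + (y + 22.724)² = 62.5745030042²
eq3: (x + 0.001)² + (y − 18.198)² = 33.4387354067²
eq2−eq3, eq2−eq1 (x²,y² cancel):
  86.950·x + 81.844·y = 722.043854
  175.466·x + 6.358·y = -4528.083881
det = 86.950·6.358 − 81.844·175.466 = -13808.011204
x = (722.043854·6.358 − 81.844·-4528.083881) / -13808.011204 = -27.171708
y = (86.950·-4528.083881 − 722.043854·175.466) / -13808.011204 = 37.689066
|P − Q| = √((-27.171708 − -22.570)² + (37.689066 − -49.425)²) = 87.235521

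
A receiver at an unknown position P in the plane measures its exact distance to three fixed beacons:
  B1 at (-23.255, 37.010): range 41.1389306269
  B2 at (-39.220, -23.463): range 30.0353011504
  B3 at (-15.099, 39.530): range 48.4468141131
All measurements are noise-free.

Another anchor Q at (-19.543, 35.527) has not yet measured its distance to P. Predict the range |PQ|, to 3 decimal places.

eq1: (x + 23.255)² + (y − 37.010)² = 41.1389306269²
eq2: (x + 39.220)² + (y + 23.463)² = 30.0353011504²
eq3: (x + 15.099)² + (y − 39.530)² = 48.4468141131²
eq2−eq3, eq2−eq1 (x²,y² cancel):
  48.242·x + 125.986·y = -1743.094551
  31.930·x + 120.946·y = -968.477942
det = 48.242·120.946 − 125.986·31.930 = 1811.943952
x = (-1743.094551·120.946 − 125.986·-968.477942) / 1811.943952 = -49.011257
y = (48.242·-968.477942 − -1743.094551·31.930) / 1811.943952 = 4.931552
|P − Q| = √((-49.011257 − -19.543)² + (4.931552 − 35.527)²) = 42.478932

42.479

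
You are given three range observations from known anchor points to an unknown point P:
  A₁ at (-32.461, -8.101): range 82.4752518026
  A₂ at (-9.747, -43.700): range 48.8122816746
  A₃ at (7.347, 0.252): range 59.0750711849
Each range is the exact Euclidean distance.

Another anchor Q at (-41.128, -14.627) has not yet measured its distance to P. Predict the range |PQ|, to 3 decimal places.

87.226

eq1: (x + 32.461)² + (y + 8.101)² = 82.4752518026²
eq2: (x + 9.747)² + (y + 43.700)² = 48.8122816746²
eq3: (x − 7.347)² + (y − 0.252)² = 59.0750711849²
eq1−eq3, eq1−eq2 (x²,y² cancel):
  79.616·x + 16.706·y = 2247.002315
  45.428·x − 71.198·y = 5304.879605
det = 79.616·-71.198 − 16.706·45.428 = -6427.420136
x = (2247.002315·-71.198 − 16.706·5304.879605) / -6427.420136 = 38.678876
y = (79.616·5304.879605 − 2247.002315·45.428) / -6427.420136 = -49.829709
|P − Q| = √((38.678876 − -41.128)² + (-49.829709 − -14.627)²) = 87.225961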